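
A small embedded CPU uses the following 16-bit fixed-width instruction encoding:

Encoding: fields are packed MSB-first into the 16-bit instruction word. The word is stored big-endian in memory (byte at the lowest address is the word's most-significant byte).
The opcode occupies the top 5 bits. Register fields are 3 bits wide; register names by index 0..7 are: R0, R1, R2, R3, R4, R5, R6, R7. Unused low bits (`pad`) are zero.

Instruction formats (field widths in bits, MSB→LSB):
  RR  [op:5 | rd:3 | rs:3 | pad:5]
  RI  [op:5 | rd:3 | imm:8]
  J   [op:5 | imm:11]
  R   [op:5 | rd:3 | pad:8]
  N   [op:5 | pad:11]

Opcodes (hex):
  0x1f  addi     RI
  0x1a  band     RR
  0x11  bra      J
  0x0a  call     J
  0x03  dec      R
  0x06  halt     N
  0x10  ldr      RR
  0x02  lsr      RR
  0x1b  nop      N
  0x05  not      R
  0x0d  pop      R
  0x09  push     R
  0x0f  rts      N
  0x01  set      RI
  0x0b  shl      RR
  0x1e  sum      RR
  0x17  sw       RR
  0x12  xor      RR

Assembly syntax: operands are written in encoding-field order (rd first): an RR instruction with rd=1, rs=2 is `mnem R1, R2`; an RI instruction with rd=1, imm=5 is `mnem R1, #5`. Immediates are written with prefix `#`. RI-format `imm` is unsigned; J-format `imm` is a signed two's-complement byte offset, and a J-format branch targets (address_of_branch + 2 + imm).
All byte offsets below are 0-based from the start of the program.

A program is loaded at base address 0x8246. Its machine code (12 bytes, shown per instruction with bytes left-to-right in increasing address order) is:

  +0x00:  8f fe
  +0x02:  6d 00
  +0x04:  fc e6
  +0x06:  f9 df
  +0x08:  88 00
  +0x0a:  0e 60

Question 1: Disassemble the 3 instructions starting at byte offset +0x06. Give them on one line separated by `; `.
addi R1, #223; bra #0; set R6, #96

[06] f9 df → 0xf9df
  op=0xf9df>>11=0x1f ⇒ addi (RI)
  rd@[10:8]=0x1 ⇒ R1
  imm@[7:0]=0xdf ⇒ #223
[08] 88 00 → 0x8800
  op=0x8800>>11=0x11 ⇒ bra (J)
  imm@[10:0]=0x0 ⇒ #0
[0a] 0e 60 → 0x0e60
  op=0x0e60>>11=0x1 ⇒ set (RI)
  rd@[10:8]=0x6 ⇒ R6
  imm@[7:0]=0x60 ⇒ #96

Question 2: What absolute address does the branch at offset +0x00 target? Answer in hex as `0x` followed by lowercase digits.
+0x00: 8f fe ⇒ word 0x8ffe (big)
  op=0x8ffe>>11=0x11 ⇒ bra (J)
  imm: (w>>0)&0x7ff=0x7fe (s11→-2) → #-2
  target = base 0x8246 + off 0x00 + 2 + imm -2 = 0x8246

0x8246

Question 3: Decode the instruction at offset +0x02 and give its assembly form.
pop R5

+0x02: 6d 00 ⇒ word 0x6d00 (big)
  op=0x6d00>>11=0xd ⇒ pop (R)
  rd: (w>>8)&0x7=0x5 → R5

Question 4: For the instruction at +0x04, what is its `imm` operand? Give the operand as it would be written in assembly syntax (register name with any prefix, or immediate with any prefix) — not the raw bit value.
[04] fc e6 → 0xfce6
  op=0xfce6>>11=0x1f ⇒ addi (RI)
  rd: (w>>8)&0x7=0x4 → R4
  imm: (w>>0)&0xff=0xe6 → #230

#230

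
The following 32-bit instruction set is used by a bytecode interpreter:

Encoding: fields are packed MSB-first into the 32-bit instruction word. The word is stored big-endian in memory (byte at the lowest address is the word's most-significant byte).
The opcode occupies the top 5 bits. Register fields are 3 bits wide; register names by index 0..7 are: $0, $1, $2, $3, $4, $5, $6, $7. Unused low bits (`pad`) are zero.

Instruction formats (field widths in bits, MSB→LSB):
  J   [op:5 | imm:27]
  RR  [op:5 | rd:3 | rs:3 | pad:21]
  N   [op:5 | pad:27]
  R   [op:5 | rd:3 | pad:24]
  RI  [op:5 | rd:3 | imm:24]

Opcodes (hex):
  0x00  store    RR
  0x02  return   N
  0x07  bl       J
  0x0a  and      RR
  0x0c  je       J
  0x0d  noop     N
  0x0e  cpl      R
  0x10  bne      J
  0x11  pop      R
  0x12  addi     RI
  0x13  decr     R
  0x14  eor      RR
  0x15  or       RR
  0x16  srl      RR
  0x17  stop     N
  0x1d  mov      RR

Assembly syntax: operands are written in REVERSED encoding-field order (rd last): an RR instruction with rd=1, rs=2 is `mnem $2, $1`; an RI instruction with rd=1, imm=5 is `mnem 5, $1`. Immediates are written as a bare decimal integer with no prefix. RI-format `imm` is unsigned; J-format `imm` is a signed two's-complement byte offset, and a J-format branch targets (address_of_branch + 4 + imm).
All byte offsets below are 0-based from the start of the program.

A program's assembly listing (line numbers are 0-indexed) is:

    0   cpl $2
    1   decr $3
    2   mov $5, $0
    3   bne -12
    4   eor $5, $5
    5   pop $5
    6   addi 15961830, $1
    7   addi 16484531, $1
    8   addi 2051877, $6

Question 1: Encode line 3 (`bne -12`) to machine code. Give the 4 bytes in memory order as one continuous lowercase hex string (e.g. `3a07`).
87fffff4

L3: bne op=0x10:5|imm=-12:27 ⇒ 0x87fffff4 ⇒ big 87 ff ff f4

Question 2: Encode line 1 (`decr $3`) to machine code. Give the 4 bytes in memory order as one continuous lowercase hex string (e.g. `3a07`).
9b000000

1. decr fields op=0x13:5|rd=3:3|pad=0:24 → word 9b000000h → 9b 00 00 00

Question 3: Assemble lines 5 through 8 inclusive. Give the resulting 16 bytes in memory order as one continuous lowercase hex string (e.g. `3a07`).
8d00000091f38ee691fb88b3961f4f25

L5: pop op=0x11:5|rd=5:3|pad=0:24 ⇒ 0x8d000000 ⇒ big 8d 00 00 00
L6: addi op=0x12:5|rd=1:3|imm=15961830:24 ⇒ 0x91f38ee6 ⇒ big 91 f3 8e e6
L7: addi op=0x12:5|rd=1:3|imm=16484531:24 ⇒ 0x91fb88b3 ⇒ big 91 fb 88 b3
L8: addi op=0x12:5|rd=6:3|imm=2051877:24 ⇒ 0x961f4f25 ⇒ big 96 1f 4f 25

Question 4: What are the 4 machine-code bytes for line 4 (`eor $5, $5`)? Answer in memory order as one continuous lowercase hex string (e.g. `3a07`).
a5a00000

L4: eor op=0x14:5|rd=5:3|rs=5:3|pad=0:21 ⇒ 0xa5a00000 ⇒ big a5 a0 00 00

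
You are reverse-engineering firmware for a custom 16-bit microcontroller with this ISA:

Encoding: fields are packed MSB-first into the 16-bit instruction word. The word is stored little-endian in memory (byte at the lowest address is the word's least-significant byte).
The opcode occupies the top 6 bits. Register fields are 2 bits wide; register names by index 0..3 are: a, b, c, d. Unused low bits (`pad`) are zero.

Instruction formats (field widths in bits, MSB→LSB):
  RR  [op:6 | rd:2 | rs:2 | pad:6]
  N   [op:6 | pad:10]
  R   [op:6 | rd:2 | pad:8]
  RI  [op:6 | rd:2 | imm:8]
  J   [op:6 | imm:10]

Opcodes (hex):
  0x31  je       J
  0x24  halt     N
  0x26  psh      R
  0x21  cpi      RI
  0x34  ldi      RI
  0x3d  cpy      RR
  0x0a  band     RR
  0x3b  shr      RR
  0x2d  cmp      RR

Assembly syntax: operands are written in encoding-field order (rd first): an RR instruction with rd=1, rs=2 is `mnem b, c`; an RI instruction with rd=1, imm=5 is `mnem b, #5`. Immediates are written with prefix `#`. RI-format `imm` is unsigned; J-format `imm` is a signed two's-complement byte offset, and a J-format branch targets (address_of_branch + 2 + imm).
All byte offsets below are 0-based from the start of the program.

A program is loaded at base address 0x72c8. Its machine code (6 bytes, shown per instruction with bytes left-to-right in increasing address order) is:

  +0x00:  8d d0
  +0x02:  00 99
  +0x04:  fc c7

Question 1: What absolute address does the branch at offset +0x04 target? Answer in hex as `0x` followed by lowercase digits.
0x72ca

@+04  little-endian(fc c7) = 0xc7fc
  op=0xc7fc>>10=0x31 ⇒ je (J)
  imm: (w>>0)&0x3ff=0x3fc (s10→-4) → #-4
  target = base 0x72c8 + off 0x04 + 2 + imm -4 = 0x72ca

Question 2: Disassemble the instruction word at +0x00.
[00] 8d d0 → 0xd08d
  opcode bits[15:10]=0x34: ldi/RI
  rd: (w>>8)&0x3=0x0 → a
  imm: (w>>0)&0xff=0x8d → #141

ldi a, #141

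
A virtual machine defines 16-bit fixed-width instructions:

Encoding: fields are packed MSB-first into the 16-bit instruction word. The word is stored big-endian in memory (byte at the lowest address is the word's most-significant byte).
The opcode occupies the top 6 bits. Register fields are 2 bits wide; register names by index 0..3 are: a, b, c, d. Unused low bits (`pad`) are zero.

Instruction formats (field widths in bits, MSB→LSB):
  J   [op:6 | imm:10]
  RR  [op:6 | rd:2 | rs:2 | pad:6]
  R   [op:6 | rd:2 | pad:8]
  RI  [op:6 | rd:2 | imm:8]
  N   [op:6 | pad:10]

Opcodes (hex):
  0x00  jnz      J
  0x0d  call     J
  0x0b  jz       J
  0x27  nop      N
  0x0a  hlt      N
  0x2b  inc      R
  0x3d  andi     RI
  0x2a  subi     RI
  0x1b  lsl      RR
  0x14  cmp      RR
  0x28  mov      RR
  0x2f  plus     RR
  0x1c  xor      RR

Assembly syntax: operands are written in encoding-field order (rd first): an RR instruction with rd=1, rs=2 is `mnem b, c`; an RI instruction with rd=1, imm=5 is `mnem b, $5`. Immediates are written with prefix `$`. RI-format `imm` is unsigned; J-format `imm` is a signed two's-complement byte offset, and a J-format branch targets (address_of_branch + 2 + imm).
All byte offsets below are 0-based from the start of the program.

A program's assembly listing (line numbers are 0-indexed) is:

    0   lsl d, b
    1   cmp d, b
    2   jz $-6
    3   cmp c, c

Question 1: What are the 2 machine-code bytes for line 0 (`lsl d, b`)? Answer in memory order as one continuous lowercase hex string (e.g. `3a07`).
L0: lsl op=0x1b:6|rd=3:2|rs=1:2|pad=0:6 ⇒ 0x6f40 ⇒ big 6f 40

6f40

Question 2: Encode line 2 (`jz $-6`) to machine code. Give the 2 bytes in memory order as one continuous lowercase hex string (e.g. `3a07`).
2. jz fields op=0xb:6|imm=-6:10 → word 2ffah → 2f fa

2ffa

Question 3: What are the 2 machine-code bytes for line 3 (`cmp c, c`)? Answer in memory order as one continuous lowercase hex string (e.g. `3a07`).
5280

line 3 (cmp): pack op=0x14:6|rd=2:2|rs=2:2|pad=0:6 = 0x5280; big→ 52 80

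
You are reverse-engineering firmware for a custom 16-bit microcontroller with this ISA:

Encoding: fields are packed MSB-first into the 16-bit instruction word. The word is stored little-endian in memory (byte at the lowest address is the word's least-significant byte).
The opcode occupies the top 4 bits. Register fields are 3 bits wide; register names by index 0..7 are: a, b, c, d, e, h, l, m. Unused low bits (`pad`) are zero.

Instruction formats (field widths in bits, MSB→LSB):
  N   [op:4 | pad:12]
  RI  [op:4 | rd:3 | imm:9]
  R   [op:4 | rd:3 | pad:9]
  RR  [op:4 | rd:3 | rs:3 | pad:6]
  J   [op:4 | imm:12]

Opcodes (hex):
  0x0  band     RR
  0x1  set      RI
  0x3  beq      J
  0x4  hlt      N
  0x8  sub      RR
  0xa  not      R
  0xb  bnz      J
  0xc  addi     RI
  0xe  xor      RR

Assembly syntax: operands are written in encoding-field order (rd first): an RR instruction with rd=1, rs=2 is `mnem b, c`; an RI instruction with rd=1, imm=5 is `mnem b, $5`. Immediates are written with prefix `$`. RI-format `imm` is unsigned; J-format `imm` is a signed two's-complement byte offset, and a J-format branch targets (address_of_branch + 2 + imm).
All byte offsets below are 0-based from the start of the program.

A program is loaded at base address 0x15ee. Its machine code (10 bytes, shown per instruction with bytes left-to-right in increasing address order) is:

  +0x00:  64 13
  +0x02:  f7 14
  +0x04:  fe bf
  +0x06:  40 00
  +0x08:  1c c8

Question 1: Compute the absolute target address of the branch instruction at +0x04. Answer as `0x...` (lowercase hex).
0x15f2

[04] fe bf → 0xbffe
  op=0xbffe>>12=0xb ⇒ bnz (J)
  imm@[11:0]=0xffe (s12→-2) ⇒ $-2
  target = base 0x15ee + off 0x04 + 2 + imm -2 = 0x15f2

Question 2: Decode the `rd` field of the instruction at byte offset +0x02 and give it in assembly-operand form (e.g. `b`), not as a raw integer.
+0x02: f7 14 ⇒ word 0x14f7 (little)
  opcode bits[15:12]=0x1: set/RI
  rd@[11:9]=0x2 ⇒ c
  imm@[8:0]=0xf7 ⇒ $247

c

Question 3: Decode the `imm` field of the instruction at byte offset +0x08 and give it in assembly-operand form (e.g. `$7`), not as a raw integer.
$28

@+08  little-endian(1c c8) = 0xc81c
  op=0xc81c>>12=0xc ⇒ addi (RI)
  [11:9] rd=4 = e
  [8:0] imm=28 = $28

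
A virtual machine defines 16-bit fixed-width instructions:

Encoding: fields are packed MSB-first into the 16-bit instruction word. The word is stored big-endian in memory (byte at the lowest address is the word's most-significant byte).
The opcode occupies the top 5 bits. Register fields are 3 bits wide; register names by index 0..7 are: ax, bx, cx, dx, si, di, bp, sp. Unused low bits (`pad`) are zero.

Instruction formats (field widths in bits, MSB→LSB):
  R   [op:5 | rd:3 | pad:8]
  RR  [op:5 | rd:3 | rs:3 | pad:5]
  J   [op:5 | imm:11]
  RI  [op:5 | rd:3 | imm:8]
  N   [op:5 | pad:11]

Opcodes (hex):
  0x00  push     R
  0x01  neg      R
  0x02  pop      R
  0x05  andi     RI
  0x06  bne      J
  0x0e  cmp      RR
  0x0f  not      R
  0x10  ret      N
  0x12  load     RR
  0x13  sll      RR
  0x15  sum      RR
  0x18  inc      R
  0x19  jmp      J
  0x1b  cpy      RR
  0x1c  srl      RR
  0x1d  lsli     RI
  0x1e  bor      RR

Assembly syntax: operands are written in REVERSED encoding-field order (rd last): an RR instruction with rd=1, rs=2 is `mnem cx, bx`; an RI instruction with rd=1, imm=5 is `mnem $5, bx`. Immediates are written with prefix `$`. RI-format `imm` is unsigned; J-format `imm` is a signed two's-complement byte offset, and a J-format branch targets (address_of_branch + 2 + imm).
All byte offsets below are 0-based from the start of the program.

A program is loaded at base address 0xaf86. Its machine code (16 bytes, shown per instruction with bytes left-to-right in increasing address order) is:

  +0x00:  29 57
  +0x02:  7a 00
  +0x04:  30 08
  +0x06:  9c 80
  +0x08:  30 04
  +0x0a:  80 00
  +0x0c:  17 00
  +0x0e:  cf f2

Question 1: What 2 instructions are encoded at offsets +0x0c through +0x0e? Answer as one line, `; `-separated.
pop sp; jmp $-14

+0x0c: 17 00 ⇒ word 0x1700 (big)
  opcode bits[15:11]=0x2: pop/R
  rd: (w>>8)&0x7=0x7 → sp
+0x0e: cf f2 ⇒ word 0xcff2 (big)
  opcode bits[15:11]=0x19: jmp/J
  imm: (w>>0)&0x7ff=0x7f2 (s11→-14) → $-14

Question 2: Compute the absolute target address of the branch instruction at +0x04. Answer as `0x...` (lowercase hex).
0xaf94

off 0x04: read 30 08 as big → 0x3008
  opcode bits[15:11]=0x6: bne/J
  imm@[10:0]=0x8 ⇒ $8
  target = base 0xaf86 + off 0x04 + 2 + imm 8 = 0xaf94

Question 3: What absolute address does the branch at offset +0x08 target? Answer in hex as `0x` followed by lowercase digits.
0xaf94

@+08  big-endian(30 04) = 0x3004
  top 5b → 0x6 → bne [J]
  [10:0] imm=4 = $4
  target = base 0xaf86 + off 0x08 + 2 + imm 4 = 0xaf94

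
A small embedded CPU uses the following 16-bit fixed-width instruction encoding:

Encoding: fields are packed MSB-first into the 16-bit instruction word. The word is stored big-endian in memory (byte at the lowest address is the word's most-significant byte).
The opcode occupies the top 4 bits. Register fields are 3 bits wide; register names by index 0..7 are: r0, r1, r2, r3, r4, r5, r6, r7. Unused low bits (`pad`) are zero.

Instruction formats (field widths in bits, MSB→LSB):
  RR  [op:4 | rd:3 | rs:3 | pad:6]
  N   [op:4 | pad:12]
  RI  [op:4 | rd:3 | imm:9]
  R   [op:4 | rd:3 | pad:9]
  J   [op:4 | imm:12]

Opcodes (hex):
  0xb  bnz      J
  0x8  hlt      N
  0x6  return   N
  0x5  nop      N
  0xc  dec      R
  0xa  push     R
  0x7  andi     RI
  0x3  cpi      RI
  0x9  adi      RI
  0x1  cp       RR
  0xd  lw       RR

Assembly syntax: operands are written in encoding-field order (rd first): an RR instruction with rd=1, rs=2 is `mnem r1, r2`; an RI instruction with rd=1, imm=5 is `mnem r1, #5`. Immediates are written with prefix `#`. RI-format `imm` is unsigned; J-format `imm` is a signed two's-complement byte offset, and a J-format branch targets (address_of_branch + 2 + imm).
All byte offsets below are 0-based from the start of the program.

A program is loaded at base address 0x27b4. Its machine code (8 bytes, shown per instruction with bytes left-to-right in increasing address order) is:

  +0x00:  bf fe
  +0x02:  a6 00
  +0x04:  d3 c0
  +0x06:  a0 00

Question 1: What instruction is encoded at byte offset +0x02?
push r3

off 0x02: read a6 00 as big → 0xa600
  op=0xa600>>12=0xa ⇒ push (R)
  [11:9] rd=3 = r3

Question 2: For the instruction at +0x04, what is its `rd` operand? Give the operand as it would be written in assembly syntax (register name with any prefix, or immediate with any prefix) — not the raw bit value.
off 0x04: read d3 c0 as big → 0xd3c0
  op=0xd3c0>>12=0xd ⇒ lw (RR)
  [11:9] rd=1 = r1
  [8:6] rs=7 = r7

r1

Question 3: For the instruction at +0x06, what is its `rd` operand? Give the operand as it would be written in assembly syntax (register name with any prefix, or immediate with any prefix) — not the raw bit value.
@+06  big-endian(a0 00) = 0xa000
  opcode bits[15:12]=0xa: push/R
  rd@[11:9]=0x0 ⇒ r0

r0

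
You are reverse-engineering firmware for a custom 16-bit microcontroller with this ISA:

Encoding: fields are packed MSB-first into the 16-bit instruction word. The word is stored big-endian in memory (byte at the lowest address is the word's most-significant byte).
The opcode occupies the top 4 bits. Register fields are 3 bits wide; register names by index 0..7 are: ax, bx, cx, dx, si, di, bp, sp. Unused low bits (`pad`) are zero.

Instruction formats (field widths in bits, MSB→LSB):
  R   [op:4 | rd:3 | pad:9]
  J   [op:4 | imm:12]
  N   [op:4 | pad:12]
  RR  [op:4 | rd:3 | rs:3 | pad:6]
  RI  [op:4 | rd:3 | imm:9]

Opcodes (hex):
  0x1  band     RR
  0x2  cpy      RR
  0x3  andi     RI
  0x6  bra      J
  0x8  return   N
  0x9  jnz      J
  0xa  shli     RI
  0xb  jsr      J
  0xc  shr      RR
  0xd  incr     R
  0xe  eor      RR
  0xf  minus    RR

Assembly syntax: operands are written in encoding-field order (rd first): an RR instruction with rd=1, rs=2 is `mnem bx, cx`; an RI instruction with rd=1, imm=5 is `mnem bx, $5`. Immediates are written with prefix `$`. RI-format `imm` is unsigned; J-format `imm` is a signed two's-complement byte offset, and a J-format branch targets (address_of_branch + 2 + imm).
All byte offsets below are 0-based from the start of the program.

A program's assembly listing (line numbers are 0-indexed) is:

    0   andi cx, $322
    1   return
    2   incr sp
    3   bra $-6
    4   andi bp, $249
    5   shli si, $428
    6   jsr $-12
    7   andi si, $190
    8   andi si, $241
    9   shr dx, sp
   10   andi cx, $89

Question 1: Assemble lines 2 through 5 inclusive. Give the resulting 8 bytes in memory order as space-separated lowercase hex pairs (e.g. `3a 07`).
de 00 6f fa 3c f9 a9 ac

L2: incr op=0xd:4|rd=7:3|pad=0:9 ⇒ 0xde00 ⇒ big de 00
L3: bra op=0x6:4|imm=-6:12 ⇒ 0x6ffa ⇒ big 6f fa
L4: andi op=0x3:4|rd=6:3|imm=249:9 ⇒ 0x3cf9 ⇒ big 3c f9
L5: shli op=0xa:4|rd=4:3|imm=428:9 ⇒ 0xa9ac ⇒ big a9 ac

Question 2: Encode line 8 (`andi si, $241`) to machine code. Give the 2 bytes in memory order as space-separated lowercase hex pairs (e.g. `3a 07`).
38 f1

line 8 (andi): pack op=0x3:4|rd=4:3|imm=241:9 = 0x38f1; big→ 38 f1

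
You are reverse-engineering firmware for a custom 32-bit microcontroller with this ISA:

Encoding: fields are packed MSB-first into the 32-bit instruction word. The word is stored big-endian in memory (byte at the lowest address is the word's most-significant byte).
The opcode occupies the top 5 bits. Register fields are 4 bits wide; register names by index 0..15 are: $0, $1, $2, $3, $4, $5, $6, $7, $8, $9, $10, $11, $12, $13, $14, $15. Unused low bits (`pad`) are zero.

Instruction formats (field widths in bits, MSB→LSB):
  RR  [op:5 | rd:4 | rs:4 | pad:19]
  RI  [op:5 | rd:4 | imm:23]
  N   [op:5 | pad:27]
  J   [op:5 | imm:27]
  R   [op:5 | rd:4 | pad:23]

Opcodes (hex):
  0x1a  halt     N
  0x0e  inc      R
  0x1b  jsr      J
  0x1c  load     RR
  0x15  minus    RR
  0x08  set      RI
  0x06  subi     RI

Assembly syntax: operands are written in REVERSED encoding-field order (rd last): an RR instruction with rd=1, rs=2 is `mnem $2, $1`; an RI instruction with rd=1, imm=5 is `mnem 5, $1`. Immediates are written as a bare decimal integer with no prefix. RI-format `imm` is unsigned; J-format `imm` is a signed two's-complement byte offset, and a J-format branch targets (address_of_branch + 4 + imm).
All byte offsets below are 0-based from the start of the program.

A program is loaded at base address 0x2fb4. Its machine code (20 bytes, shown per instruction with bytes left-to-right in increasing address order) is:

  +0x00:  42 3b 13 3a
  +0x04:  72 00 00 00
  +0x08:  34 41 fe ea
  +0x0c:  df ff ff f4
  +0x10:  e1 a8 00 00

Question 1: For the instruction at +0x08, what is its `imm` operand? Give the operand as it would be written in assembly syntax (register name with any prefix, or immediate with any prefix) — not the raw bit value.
4325098

off 0x08: read 34 41 fe ea as big → 0x3441feea
  op=0x3441feea>>27=0x6 ⇒ subi (RI)
  rd@[26:23]=0x8 ⇒ $8
  imm@[22:0]=0x41feea ⇒ 4325098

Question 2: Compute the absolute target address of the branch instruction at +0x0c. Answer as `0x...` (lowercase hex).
0x2fb8

off 0x0c: read df ff ff f4 as big → 0xdffffff4
  op=0xdffffff4>>27=0x1b ⇒ jsr (J)
  imm@[26:0]=0x7fffff4 (s27→-12) ⇒ -12
  target = base 0x2fb4 + off 0x0c + 4 + imm -12 = 0x2fb8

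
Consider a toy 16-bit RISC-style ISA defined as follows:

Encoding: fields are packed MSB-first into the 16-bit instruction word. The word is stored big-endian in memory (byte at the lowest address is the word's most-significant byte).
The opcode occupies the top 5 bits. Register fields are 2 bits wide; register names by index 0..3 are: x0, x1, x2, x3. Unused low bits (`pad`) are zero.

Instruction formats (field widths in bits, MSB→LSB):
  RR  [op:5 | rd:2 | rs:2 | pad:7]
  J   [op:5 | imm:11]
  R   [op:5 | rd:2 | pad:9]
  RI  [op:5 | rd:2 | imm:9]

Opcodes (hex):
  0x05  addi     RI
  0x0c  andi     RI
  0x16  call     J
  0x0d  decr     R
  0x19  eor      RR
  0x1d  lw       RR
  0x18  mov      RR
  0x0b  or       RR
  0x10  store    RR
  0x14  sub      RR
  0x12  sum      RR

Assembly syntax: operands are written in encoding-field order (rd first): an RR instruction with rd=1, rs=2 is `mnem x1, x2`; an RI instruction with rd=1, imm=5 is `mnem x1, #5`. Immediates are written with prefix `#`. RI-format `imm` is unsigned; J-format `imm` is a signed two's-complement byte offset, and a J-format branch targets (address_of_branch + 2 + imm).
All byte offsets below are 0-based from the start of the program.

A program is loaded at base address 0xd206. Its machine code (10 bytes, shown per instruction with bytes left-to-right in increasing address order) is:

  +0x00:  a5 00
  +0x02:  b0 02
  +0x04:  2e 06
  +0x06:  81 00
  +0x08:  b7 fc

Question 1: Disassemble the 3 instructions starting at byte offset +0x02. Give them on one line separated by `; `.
+0x02: b0 02 ⇒ word 0xb002 (big)
  opcode bits[15:11]=0x16: call/J
  imm: (w>>0)&0x7ff=0x2 → #2
+0x04: 2e 06 ⇒ word 0x2e06 (big)
  opcode bits[15:11]=0x5: addi/RI
  rd: (w>>9)&0x3=0x3 → x3
  imm: (w>>0)&0x1ff=0x6 → #6
+0x06: 81 00 ⇒ word 0x8100 (big)
  opcode bits[15:11]=0x10: store/RR
  rd: (w>>9)&0x3=0x0 → x0
  rs: (w>>7)&0x3=0x2 → x2

call #2; addi x3, #6; store x0, x2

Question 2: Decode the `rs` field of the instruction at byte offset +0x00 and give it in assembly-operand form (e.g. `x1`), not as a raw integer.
x2

+0x00: a5 00 ⇒ word 0xa500 (big)
  top 5b → 0x14 → sub [RR]
  rd@[10:9]=0x2 ⇒ x2
  rs@[8:7]=0x2 ⇒ x2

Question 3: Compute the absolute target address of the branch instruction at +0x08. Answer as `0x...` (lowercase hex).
0xd20c

off 0x08: read b7 fc as big → 0xb7fc
  op=0xb7fc>>11=0x16 ⇒ call (J)
  imm: (w>>0)&0x7ff=0x7fc (s11→-4) → #-4
  target = base 0xd206 + off 0x08 + 2 + imm -4 = 0xd20c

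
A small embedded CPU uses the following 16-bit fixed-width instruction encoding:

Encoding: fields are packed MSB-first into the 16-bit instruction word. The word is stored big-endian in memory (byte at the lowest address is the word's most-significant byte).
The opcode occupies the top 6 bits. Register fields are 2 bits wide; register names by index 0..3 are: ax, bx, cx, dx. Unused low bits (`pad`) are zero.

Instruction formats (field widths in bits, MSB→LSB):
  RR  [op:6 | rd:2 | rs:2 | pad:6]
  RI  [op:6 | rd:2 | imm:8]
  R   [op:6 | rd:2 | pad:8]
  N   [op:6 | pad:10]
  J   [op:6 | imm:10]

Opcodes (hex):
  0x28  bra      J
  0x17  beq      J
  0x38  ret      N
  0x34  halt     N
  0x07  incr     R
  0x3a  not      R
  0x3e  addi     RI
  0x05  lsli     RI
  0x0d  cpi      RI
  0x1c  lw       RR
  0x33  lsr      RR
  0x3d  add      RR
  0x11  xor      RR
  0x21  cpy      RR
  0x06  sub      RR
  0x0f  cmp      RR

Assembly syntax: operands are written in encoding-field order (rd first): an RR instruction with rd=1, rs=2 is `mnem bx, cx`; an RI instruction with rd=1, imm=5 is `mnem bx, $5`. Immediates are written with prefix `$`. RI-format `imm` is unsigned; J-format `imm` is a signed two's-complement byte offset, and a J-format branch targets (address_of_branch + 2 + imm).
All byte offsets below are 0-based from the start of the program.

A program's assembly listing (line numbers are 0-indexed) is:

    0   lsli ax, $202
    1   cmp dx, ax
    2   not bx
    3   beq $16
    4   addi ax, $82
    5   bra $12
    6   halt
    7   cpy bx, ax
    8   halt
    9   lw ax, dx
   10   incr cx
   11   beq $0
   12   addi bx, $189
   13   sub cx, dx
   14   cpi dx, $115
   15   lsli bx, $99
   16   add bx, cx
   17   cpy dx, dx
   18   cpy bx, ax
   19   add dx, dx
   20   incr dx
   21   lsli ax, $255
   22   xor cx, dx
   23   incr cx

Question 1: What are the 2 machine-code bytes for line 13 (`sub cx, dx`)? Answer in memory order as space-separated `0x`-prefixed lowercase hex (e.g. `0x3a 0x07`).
0x1a 0xc0

line 13 (sub): pack op=0x6:6|rd=2:2|rs=3:2|pad=0:6 = 0x1ac0; big→ 1a c0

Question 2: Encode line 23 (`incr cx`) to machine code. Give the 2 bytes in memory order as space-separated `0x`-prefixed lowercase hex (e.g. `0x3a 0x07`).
0x1e 0x00

L23: incr op=0x7:6|rd=2:2|pad=0:8 ⇒ 0x1e00 ⇒ big 1e 00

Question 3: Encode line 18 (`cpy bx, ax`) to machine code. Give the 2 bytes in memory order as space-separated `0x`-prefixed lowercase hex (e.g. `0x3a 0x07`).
L18: cpy op=0x21:6|rd=1:2|rs=0:2|pad=0:6 ⇒ 0x8500 ⇒ big 85 00

0x85 0x00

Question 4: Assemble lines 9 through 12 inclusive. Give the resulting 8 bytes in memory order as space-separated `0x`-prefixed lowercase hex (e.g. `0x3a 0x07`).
0x70 0xc0 0x1e 0x00 0x5c 0x00 0xf9 0xbd

L9: lw op=0x1c:6|rd=0:2|rs=3:2|pad=0:6 ⇒ 0x70c0 ⇒ big 70 c0
L10: incr op=0x7:6|rd=2:2|pad=0:8 ⇒ 0x1e00 ⇒ big 1e 00
L11: beq op=0x17:6|imm=0:10 ⇒ 0x5c00 ⇒ big 5c 00
L12: addi op=0x3e:6|rd=1:2|imm=189:8 ⇒ 0xf9bd ⇒ big f9 bd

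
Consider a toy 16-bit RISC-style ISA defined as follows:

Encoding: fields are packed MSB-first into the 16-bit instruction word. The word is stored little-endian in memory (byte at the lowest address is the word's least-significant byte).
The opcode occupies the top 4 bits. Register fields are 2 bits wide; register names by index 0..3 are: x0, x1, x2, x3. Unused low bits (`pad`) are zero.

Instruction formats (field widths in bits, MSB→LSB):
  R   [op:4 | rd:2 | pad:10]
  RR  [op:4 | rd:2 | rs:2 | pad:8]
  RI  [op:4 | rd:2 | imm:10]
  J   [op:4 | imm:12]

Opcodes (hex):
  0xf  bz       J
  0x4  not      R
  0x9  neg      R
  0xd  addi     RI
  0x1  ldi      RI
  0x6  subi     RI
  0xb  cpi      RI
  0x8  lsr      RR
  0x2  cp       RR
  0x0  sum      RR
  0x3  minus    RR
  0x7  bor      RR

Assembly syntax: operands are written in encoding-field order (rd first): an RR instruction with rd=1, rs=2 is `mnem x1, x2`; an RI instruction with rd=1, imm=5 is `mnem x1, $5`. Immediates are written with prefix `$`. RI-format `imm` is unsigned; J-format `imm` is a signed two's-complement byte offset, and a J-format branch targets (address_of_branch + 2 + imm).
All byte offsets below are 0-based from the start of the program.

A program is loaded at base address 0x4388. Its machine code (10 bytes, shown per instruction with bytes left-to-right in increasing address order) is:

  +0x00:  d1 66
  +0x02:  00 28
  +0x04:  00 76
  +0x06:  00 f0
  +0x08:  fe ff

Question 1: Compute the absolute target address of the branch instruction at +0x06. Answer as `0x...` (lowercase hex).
[06] 00 f0 → 0xf000
  op=0xf000>>12=0xf ⇒ bz (J)
  imm: (w>>0)&0xfff=0x0 → $0
  target = base 0x4388 + off 0x06 + 2 + imm 0 = 0x4390

0x4390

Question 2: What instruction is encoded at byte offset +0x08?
bz $-2

off 0x08: read fe ff as little → 0xfffe
  top 4b → 0xf → bz [J]
  imm: (w>>0)&0xfff=0xffe (s12→-2) → $-2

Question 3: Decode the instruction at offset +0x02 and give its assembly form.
@+02  little-endian(00 28) = 0x2800
  opcode bits[15:12]=0x2: cp/RR
  rd: (w>>10)&0x3=0x2 → x2
  rs: (w>>8)&0x3=0x0 → x0

cp x2, x0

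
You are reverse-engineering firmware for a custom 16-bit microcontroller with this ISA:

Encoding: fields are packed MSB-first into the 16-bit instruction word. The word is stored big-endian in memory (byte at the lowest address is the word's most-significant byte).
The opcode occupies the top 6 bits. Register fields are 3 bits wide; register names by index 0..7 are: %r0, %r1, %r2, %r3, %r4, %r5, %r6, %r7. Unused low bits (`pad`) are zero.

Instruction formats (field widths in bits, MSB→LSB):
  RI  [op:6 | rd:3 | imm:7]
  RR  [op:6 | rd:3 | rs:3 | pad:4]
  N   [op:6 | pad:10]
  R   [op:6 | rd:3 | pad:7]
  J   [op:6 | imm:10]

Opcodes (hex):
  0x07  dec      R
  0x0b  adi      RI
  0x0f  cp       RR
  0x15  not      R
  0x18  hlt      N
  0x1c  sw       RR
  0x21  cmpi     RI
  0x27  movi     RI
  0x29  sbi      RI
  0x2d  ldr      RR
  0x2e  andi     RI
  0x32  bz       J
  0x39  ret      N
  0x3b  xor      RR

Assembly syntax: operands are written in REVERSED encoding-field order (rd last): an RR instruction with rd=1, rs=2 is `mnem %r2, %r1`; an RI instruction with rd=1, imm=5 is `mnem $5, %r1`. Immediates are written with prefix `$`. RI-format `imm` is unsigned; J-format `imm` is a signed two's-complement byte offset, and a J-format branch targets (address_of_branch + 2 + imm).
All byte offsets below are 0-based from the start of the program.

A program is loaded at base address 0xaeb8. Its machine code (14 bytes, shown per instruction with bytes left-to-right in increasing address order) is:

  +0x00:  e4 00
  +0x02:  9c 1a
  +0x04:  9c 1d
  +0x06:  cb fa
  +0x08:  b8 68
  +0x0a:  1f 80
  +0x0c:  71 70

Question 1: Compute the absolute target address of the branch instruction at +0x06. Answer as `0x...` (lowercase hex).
@+06  big-endian(cb fa) = 0xcbfa
  op=0xcbfa>>10=0x32 ⇒ bz (J)
  imm: (w>>0)&0x3ff=0x3fa (s10→-6) → $-6
  target = base 0xaeb8 + off 0x06 + 2 + imm -6 = 0xaeba

0xaeba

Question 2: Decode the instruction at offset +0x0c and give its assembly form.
[0c] 71 70 → 0x7170
  op=0x7170>>10=0x1c ⇒ sw (RR)
  rd: (w>>7)&0x7=0x2 → %r2
  rs: (w>>4)&0x7=0x7 → %r7

sw %r7, %r2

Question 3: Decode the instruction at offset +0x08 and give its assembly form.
andi $104, %r0

[08] b8 68 → 0xb868
  top 6b → 0x2e → andi [RI]
  [9:7] rd=0 = %r0
  [6:0] imm=104 = $104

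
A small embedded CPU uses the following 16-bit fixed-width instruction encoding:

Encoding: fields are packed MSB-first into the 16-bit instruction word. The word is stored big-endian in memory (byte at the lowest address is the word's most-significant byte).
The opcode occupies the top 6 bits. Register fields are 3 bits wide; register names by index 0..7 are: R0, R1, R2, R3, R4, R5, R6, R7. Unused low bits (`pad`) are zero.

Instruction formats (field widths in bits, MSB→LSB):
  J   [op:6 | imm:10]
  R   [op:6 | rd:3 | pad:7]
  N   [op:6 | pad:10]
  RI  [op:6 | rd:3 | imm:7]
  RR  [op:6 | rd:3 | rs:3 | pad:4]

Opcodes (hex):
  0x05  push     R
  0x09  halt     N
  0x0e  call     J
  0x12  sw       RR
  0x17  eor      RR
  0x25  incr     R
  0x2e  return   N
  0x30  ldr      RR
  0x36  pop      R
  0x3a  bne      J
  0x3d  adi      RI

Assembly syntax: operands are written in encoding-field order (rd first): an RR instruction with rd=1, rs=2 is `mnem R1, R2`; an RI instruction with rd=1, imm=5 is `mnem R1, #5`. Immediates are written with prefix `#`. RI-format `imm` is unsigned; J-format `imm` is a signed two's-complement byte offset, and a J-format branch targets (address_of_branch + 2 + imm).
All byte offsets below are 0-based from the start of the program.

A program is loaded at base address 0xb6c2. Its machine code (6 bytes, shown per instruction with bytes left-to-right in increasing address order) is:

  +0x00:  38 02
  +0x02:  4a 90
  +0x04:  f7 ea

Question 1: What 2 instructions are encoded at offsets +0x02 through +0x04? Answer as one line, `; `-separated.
sw R5, R1; adi R7, #106

@+02  big-endian(4a 90) = 0x4a90
  op=0x4a90>>10=0x12 ⇒ sw (RR)
  [9:7] rd=5 = R5
  [6:4] rs=1 = R1
@+04  big-endian(f7 ea) = 0xf7ea
  op=0xf7ea>>10=0x3d ⇒ adi (RI)
  [9:7] rd=7 = R7
  [6:0] imm=106 = #106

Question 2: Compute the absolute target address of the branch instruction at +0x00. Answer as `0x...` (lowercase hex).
0xb6c6

[00] 38 02 → 0x3802
  top 6b → 0xe → call [J]
  imm: (w>>0)&0x3ff=0x2 → #2
  target = base 0xb6c2 + off 0x00 + 2 + imm 2 = 0xb6c6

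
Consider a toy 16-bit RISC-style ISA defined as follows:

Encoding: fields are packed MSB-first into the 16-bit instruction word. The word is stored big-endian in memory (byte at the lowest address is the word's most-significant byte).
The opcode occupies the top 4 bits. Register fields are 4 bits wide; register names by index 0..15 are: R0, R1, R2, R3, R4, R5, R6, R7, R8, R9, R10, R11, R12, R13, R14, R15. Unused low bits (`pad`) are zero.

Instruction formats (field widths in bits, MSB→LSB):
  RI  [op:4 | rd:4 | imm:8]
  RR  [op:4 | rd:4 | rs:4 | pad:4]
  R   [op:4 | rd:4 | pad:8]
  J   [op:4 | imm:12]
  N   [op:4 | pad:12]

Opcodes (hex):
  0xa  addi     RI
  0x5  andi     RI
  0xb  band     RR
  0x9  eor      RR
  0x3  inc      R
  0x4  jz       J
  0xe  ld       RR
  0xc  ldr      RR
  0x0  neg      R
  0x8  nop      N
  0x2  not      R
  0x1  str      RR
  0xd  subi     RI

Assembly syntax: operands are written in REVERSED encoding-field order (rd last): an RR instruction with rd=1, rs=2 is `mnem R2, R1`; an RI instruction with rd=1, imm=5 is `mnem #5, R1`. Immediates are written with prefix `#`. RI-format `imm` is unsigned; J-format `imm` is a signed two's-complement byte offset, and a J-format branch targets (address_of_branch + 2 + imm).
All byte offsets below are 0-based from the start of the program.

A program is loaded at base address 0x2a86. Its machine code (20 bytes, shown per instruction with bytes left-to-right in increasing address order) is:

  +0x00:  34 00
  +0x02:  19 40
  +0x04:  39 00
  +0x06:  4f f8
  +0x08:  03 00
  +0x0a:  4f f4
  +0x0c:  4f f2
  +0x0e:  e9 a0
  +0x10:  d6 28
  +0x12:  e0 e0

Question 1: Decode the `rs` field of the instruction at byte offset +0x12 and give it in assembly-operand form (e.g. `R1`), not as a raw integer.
R14

@+12  big-endian(e0 e0) = 0xe0e0
  top 4b → 0xe → ld [RR]
  rd: (w>>8)&0xf=0x0 → R0
  rs: (w>>4)&0xf=0xe → R14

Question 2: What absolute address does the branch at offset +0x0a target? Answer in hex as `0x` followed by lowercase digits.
0x2a86

@+0a  big-endian(4f f4) = 0x4ff4
  op=0x4ff4>>12=0x4 ⇒ jz (J)
  [11:0] imm=4084 (s12→-12) = #-12
  target = base 0x2a86 + off 0x0a + 2 + imm -12 = 0x2a86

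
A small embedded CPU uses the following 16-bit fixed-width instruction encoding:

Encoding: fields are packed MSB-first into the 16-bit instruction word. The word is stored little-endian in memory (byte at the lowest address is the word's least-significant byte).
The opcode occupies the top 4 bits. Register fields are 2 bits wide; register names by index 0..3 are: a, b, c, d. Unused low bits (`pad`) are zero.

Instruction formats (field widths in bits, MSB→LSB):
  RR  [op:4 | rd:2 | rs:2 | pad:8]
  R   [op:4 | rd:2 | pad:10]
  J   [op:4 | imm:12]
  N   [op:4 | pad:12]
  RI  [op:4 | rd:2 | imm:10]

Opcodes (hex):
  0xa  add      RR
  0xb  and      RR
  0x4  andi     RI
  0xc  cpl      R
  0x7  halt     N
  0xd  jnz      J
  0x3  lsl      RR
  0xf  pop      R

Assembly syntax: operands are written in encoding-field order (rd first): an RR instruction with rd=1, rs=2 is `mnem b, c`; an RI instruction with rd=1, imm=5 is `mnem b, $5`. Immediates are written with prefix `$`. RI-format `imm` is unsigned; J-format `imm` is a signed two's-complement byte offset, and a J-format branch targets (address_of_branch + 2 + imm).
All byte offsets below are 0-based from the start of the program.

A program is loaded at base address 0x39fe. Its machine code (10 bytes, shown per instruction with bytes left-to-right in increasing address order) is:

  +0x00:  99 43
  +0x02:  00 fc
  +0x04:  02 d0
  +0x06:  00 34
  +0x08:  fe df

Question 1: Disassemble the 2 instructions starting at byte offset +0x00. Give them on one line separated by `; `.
andi a, $921; pop d

off 0x00: read 99 43 as little → 0x4399
  op=0x4399>>12=0x4 ⇒ andi (RI)
  [11:10] rd=0 = a
  [9:0] imm=921 = $921
off 0x02: read 00 fc as little → 0xfc00
  op=0xfc00>>12=0xf ⇒ pop (R)
  [11:10] rd=3 = d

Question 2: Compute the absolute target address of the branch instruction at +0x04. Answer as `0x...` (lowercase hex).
@+04  little-endian(02 d0) = 0xd002
  op=0xd002>>12=0xd ⇒ jnz (J)
  imm@[11:0]=0x2 ⇒ $2
  target = base 0x39fe + off 0x04 + 2 + imm 2 = 0x3a06

0x3a06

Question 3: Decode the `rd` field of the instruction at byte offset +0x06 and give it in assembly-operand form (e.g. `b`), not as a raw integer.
b

+0x06: 00 34 ⇒ word 0x3400 (little)
  opcode bits[15:12]=0x3: lsl/RR
  [11:10] rd=1 = b
  [9:8] rs=0 = a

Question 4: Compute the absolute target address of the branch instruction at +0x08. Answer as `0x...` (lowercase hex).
off 0x08: read fe df as little → 0xdffe
  op=0xdffe>>12=0xd ⇒ jnz (J)
  imm@[11:0]=0xffe (s12→-2) ⇒ $-2
  target = base 0x39fe + off 0x08 + 2 + imm -2 = 0x3a06

0x3a06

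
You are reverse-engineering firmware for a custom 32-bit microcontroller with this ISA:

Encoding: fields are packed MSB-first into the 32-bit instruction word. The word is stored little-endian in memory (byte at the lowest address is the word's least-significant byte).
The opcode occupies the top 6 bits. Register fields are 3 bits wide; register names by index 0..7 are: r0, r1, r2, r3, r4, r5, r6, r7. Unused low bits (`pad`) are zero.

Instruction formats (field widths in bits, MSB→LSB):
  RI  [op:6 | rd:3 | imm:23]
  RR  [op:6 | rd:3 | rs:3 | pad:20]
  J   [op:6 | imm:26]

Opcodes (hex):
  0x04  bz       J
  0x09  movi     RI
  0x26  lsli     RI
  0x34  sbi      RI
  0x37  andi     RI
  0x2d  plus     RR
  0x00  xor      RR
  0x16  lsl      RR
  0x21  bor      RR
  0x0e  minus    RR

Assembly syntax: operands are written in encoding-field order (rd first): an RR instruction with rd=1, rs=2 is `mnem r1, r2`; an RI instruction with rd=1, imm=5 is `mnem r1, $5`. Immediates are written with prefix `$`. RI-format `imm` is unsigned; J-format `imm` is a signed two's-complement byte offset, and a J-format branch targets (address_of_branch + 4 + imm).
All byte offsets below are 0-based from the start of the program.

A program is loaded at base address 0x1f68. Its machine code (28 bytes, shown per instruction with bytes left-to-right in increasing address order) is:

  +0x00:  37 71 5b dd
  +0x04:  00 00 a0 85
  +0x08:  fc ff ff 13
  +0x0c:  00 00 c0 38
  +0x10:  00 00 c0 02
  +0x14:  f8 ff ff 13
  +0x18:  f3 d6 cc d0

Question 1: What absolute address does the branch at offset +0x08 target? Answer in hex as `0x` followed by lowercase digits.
[08] fc ff ff 13 → 0x13fffffc
  opcode bits[31:26]=0x4: bz/J
  [25:0] imm=67108860 (s26→-4) = $-4
  target = base 0x1f68 + off 0x08 + 4 + imm -4 = 0x1f70

0x1f70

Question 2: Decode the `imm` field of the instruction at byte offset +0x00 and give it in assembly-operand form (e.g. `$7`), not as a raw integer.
[00] 37 71 5b dd → 0xdd5b7137
  top 6b → 0x37 → andi [RI]
  rd: (w>>23)&0x7=0x2 → r2
  imm: (w>>0)&0x7fffff=0x5b7137 → $5992759

$5992759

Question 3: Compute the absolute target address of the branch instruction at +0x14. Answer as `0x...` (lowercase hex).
off 0x14: read f8 ff ff 13 as little → 0x13fffff8
  opcode bits[31:26]=0x4: bz/J
  imm: (w>>0)&0x3ffffff=0x3fffff8 (s26→-8) → $-8
  target = base 0x1f68 + off 0x14 + 4 + imm -8 = 0x1f78

0x1f78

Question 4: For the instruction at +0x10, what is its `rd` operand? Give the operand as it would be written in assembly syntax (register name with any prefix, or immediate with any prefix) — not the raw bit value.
r5

off 0x10: read 00 00 c0 02 as little → 0x02c00000
  opcode bits[31:26]=0x0: xor/RR
  [25:23] rd=5 = r5
  [22:20] rs=4 = r4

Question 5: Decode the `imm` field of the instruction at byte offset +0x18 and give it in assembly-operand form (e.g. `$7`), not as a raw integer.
$5035763

+0x18: f3 d6 cc d0 ⇒ word 0xd0ccd6f3 (little)
  op=0xd0ccd6f3>>26=0x34 ⇒ sbi (RI)
  [25:23] rd=1 = r1
  [22:0] imm=5035763 = $5035763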